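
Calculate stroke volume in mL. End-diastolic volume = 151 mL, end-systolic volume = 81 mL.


SV = EDV - ESV
SV = 151 - 81
SV = 70 mL


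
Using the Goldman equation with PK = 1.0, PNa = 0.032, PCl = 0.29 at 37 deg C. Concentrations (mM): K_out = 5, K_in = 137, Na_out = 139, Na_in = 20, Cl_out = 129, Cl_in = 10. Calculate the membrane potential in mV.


Vm = (RT/F)*ln((PK*Ko + PNa*Nao + PCl*Cli)/(PK*Ki + PNa*Nai + PCl*Clo))
Numer = 12.348, Denom = 175.05
Vm = -70.86 mV


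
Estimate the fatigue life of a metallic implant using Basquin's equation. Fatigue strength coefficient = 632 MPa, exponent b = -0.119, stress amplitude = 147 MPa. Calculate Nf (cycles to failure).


sigma_a = sigma_f' * (2Nf)^b
2Nf = (sigma_a/sigma_f')^(1/b)
2Nf = (147/632)^(1/-0.119)
2Nf = 210226.24
Nf = 1.051e+05


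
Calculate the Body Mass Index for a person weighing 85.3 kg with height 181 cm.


BMI = weight / height^2
height = 181 cm = 1.81 m
BMI = 85.3 / 1.81^2
BMI = 26.04 kg/m^2


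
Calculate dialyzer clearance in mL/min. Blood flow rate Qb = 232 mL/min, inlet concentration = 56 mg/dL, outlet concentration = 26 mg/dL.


K = Qb * (Cb_in - Cb_out) / Cb_in
K = 232 * (56 - 26) / 56
K = 124.3 mL/min


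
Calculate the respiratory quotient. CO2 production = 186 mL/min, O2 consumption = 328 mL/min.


RQ = VCO2 / VO2
RQ = 186 / 328
RQ = 0.5671


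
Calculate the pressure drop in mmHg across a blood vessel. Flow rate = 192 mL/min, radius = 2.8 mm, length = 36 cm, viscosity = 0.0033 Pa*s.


dP = 8*mu*L*Q / (pi*r^4)
Q = 192 mL/min = 3.2e-06 m^3/s
dP = 157.498 Pa = 157.498 / 133.322 mmHg = 1.181 mmHg


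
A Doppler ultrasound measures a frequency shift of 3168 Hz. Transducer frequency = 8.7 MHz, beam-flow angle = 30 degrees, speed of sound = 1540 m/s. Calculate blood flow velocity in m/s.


v = fd * c / (2 * f0 * cos(theta))
v = 3168 * 1540 / (2 * 8.7000e+06 * cos(30))
v = 0.3238 m/s


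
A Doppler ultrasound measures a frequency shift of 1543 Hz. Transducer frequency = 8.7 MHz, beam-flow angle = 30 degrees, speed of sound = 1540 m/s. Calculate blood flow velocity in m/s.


v = fd * c / (2 * f0 * cos(theta))
v = 1543 * 1540 / (2 * 8.7000e+06 * cos(30))
v = 0.1577 m/s


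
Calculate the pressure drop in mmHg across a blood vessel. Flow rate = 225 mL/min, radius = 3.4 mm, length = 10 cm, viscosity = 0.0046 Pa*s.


dP = 8*mu*L*Q / (pi*r^4)
Q = 225 mL/min = 3.75e-06 m^3/s
dP = 32.871 Pa = 32.871 / 133.322 mmHg = 0.2466 mmHg


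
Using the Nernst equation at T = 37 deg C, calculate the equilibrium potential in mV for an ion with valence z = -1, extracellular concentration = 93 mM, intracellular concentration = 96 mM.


E = (RT/(zF)) * ln(C_out/C_in)
T = 37 + 273.15 = 310.15 K
E = (8.314 * 310.15 / (-1 * 96485)) * ln(93/96)
E = 0.8485 mV


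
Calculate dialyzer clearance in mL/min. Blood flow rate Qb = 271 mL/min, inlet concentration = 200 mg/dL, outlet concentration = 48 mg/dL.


K = Qb * (Cb_in - Cb_out) / Cb_in
K = 271 * (200 - 48) / 200
K = 206 mL/min


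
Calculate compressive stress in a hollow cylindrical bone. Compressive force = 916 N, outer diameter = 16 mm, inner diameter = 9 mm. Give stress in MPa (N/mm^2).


A = pi*(r_o^2 - r_i^2)
r_o = 8 mm, r_i = 4.5 mm
A = 137.445 mm^2
sigma = F/A = 916 / 137.445
sigma = 6.664 MPa


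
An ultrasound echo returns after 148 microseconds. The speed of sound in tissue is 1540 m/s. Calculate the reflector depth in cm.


depth = c * t / 2
t = 148 us = 1.4800e-04 s
depth = 1540 * 1.4800e-04 / 2
depth = 0.11396 m = 11.396 cm


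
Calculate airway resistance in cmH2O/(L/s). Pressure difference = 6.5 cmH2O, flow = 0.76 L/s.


R = dP / flow
R = 6.5 / 0.76
R = 8.553 cmH2O/(L/s)


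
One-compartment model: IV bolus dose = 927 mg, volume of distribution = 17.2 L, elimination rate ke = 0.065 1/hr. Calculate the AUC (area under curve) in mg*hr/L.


C0 = Dose/Vd = 927/17.2 = 53.8953 mg/L
AUC = C0/ke = 53.8953/0.065
AUC = 829.2 mg*hr/L


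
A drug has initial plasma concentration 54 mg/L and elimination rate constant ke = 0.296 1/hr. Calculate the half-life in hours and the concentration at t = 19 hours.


t_half = ln(2) / ke = 0.693147 / 0.296 = 2.342 hr
C(t) = C0 * exp(-ke*t) = 54 * exp(-0.296*19)
C(19) = 0.1949 mg/L


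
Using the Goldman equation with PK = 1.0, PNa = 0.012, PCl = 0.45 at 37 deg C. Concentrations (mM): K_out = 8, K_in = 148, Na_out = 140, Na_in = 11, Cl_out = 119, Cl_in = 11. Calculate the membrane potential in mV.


Vm = (RT/F)*ln((PK*Ko + PNa*Nao + PCl*Cli)/(PK*Ki + PNa*Nai + PCl*Clo))
Numer = 14.63, Denom = 201.682
Vm = -70.12 mV


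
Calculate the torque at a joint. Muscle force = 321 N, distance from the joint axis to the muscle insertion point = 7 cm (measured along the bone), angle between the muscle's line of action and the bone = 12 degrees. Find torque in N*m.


Torque = F * d * sin(theta)   (moment arm = d*sin(theta))
d = 7 cm = 0.07 m
Torque = 321 * 0.07 * sin(12)
Torque = 4.672 N*m


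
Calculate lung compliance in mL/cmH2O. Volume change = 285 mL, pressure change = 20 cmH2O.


C = dV / dP
C = 285 / 20
C = 14.25 mL/cmH2O


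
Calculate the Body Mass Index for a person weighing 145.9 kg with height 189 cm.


BMI = weight / height^2
height = 189 cm = 1.89 m
BMI = 145.9 / 1.89^2
BMI = 40.84 kg/m^2


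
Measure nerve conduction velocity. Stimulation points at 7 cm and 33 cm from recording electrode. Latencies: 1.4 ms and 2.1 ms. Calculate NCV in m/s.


Distance = (33 - 7) / 100 = 0.26 m
dt = (2.1 - 1.4) / 1000 = 7.0000e-04 s
NCV = dist / dt = 371.4 m/s


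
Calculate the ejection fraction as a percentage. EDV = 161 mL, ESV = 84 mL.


SV = EDV - ESV = 161 - 84 = 77 mL
EF = SV/EDV * 100 = 77/161 * 100
EF = 47.83%


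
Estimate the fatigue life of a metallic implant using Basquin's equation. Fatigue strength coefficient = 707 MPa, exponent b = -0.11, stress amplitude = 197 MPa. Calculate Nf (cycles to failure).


sigma_a = sigma_f' * (2Nf)^b
2Nf = (sigma_a/sigma_f')^(1/b)
2Nf = (197/707)^(1/-0.11)
2Nf = 110924.88
Nf = 5.546e+04


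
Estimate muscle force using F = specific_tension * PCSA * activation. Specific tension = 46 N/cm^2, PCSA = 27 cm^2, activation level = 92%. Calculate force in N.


F = sigma * PCSA * activation
F = 46 * 27 * 0.92
F = 1143 N


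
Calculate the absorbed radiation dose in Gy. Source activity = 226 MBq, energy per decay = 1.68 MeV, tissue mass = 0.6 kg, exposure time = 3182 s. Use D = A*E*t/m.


A = 226 MBq = 2.2600e+08 Bq
E = 1.68 MeV = 2.69136e-13 J
D = A*E*t/m = 2.2600e+08*2.69136e-13*3182/0.6
D = 0.3226 Gy


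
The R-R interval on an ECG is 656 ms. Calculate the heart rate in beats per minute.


HR = 60 / RR_interval(s)
RR = 656 ms = 0.656 s
HR = 60 / 0.656 = 91.46 bpm


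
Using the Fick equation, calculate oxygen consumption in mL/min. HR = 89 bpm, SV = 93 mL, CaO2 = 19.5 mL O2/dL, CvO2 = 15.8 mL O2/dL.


CO = HR*SV = 89*93/1000 = 8.277 L/min
a-v O2 diff = 19.5 - 15.8 = 3.7 mL/dL
VO2 = CO * (CaO2-CvO2) * 10 dL/L
VO2 = 8.277 * 3.7 * 10
VO2 = 306.2 mL/min


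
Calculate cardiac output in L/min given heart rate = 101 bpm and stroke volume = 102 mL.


CO = HR * SV
CO = 101 * 102 / 1000
CO = 10.3 L/min


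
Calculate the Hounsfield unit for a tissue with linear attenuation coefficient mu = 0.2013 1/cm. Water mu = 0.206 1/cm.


HU = ((mu_tissue - mu_water) / mu_water) * 1000
HU = ((0.2013 - 0.206) / 0.206) * 1000
HU = -22.82


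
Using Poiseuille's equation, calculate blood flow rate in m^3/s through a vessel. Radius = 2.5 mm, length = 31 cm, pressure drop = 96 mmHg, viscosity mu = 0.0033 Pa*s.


Q = pi*r^4*dP / (8*mu*L)
r = 0.0025 m, L = 0.31 m
dP = 96 mmHg = 12798.912 Pa
Q = 1.9192e-04 m^3/s


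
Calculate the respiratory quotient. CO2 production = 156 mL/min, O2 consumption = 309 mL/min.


RQ = VCO2 / VO2
RQ = 156 / 309
RQ = 0.5049


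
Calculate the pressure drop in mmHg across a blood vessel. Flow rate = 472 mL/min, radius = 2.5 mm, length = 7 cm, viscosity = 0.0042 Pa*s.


dP = 8*mu*L*Q / (pi*r^4)
Q = 472 mL/min = 7.86667e-06 m^3/s
dP = 150.771 Pa = 150.771 / 133.322 mmHg = 1.131 mmHg


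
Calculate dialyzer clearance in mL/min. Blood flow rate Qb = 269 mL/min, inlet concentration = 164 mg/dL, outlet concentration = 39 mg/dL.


K = Qb * (Cb_in - Cb_out) / Cb_in
K = 269 * (164 - 39) / 164
K = 205 mL/min


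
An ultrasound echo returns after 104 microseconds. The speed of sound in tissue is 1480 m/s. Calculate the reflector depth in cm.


depth = c * t / 2
t = 104 us = 1.0400e-04 s
depth = 1480 * 1.0400e-04 / 2
depth = 0.07696 m = 7.696 cm


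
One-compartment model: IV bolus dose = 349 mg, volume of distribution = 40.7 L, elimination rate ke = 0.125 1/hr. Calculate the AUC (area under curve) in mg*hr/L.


C0 = Dose/Vd = 349/40.7 = 8.57494 mg/L
AUC = C0/ke = 8.57494/0.125
AUC = 68.6 mg*hr/L


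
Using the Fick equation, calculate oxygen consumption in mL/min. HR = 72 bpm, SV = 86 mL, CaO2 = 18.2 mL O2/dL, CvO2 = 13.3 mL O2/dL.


CO = HR*SV = 72*86/1000 = 6.192 L/min
a-v O2 diff = 18.2 - 13.3 = 4.9 mL/dL
VO2 = CO * (CaO2-CvO2) * 10 dL/L
VO2 = 6.192 * 4.9 * 10
VO2 = 303.4 mL/min


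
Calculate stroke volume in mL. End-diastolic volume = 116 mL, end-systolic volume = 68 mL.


SV = EDV - ESV
SV = 116 - 68
SV = 48 mL


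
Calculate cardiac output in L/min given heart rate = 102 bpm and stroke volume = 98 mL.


CO = HR * SV
CO = 102 * 98 / 1000
CO = 9.996 L/min


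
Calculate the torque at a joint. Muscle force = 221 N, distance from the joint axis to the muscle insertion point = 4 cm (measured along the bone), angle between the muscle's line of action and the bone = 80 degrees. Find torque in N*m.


Torque = F * d * sin(theta)   (moment arm = d*sin(theta))
d = 4 cm = 0.04 m
Torque = 221 * 0.04 * sin(80)
Torque = 8.706 N*m


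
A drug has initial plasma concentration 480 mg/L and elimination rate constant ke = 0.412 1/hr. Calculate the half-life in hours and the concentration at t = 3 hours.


t_half = ln(2) / ke = 0.693147 / 0.412 = 1.682 hr
C(t) = C0 * exp(-ke*t) = 480 * exp(-0.412*3)
C(3) = 139.5 mg/L


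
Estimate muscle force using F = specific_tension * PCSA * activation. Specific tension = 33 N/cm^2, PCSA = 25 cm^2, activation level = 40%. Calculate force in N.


F = sigma * PCSA * activation
F = 33 * 25 * 0.4
F = 330 N


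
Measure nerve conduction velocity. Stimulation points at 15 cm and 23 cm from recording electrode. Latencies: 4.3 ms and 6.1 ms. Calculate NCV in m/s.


Distance = (23 - 15) / 100 = 0.08 m
dt = (6.1 - 4.3) / 1000 = 0.0018 s
NCV = dist / dt = 44.44 m/s


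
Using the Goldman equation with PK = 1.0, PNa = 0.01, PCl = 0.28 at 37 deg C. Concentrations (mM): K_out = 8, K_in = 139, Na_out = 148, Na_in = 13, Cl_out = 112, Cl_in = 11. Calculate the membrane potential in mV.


Vm = (RT/F)*ln((PK*Ko + PNa*Nao + PCl*Cli)/(PK*Ki + PNa*Nai + PCl*Clo))
Numer = 12.56, Denom = 170.49
Vm = -69.7 mV


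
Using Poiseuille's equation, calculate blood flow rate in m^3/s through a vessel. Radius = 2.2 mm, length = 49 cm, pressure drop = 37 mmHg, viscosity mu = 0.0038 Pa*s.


Q = pi*r^4*dP / (8*mu*L)
r = 0.0022 m, L = 0.49 m
dP = 37 mmHg = 4932.914 Pa
Q = 2.4371e-05 m^3/s


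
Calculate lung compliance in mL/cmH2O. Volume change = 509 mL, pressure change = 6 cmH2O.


C = dV / dP
C = 509 / 6
C = 84.83 mL/cmH2O


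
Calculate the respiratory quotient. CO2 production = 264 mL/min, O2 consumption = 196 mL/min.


RQ = VCO2 / VO2
RQ = 264 / 196
RQ = 1.347


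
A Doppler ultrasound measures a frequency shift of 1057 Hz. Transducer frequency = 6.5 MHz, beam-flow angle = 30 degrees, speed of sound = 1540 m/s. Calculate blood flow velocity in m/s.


v = fd * c / (2 * f0 * cos(theta))
v = 1057 * 1540 / (2 * 6.5000e+06 * cos(30))
v = 0.1446 m/s


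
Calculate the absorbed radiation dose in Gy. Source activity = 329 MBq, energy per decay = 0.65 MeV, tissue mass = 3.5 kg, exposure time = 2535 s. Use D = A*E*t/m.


A = 329 MBq = 3.2900e+08 Bq
E = 0.65 MeV = 1.0413e-13 J
D = A*E*t/m = 3.2900e+08*1.0413e-13*2535/3.5
D = 0.02481 Gy


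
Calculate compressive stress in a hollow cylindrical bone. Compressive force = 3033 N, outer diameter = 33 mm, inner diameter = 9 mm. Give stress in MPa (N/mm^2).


A = pi*(r_o^2 - r_i^2)
r_o = 16.5 mm, r_i = 4.5 mm
A = 791.681 mm^2
sigma = F/A = 3033 / 791.681
sigma = 3.831 MPa


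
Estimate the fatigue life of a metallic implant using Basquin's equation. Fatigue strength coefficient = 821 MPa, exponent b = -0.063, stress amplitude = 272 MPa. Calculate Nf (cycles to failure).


sigma_a = sigma_f' * (2Nf)^b
2Nf = (sigma_a/sigma_f')^(1/b)
2Nf = (272/821)^(1/-0.063)
2Nf = 41253836
Nf = 2.0627e+07


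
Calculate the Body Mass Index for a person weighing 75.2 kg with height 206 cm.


BMI = weight / height^2
height = 206 cm = 2.06 m
BMI = 75.2 / 2.06^2
BMI = 17.72 kg/m^2


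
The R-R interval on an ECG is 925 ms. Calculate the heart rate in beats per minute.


HR = 60 / RR_interval(s)
RR = 925 ms = 0.925 s
HR = 60 / 0.925 = 64.86 bpm


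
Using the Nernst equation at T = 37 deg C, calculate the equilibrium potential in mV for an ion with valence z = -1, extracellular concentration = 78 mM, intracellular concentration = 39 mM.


E = (RT/(zF)) * ln(C_out/C_in)
T = 37 + 273.15 = 310.15 K
E = (8.314 * 310.15 / (-1 * 96485)) * ln(78/39)
E = -18.52 mV


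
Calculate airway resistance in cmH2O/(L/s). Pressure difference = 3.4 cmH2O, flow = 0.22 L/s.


R = dP / flow
R = 3.4 / 0.22
R = 15.45 cmH2O/(L/s)


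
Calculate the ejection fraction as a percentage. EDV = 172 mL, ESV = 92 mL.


SV = EDV - ESV = 172 - 92 = 80 mL
EF = SV/EDV * 100 = 80/172 * 100
EF = 46.51%


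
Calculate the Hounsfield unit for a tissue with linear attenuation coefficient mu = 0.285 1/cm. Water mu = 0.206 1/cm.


HU = ((mu_tissue - mu_water) / mu_water) * 1000
HU = ((0.285 - 0.206) / 0.206) * 1000
HU = 383.5


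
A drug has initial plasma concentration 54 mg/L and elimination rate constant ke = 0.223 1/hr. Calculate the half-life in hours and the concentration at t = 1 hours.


t_half = ln(2) / ke = 0.693147 / 0.223 = 3.108 hr
C(t) = C0 * exp(-ke*t) = 54 * exp(-0.223*1)
C(1) = 43.21 mg/L


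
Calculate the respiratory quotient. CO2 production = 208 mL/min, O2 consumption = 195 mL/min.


RQ = VCO2 / VO2
RQ = 208 / 195
RQ = 1.067


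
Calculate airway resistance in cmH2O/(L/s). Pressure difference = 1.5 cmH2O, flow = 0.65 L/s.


R = dP / flow
R = 1.5 / 0.65
R = 2.308 cmH2O/(L/s)


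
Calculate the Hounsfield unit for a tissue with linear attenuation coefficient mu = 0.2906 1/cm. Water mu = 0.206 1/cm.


HU = ((mu_tissue - mu_water) / mu_water) * 1000
HU = ((0.2906 - 0.206) / 0.206) * 1000
HU = 410.7


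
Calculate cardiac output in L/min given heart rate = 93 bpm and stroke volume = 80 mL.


CO = HR * SV
CO = 93 * 80 / 1000
CO = 7.44 L/min


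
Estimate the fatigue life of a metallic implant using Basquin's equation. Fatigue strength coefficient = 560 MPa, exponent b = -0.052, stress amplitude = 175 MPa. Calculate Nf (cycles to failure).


sigma_a = sigma_f' * (2Nf)^b
2Nf = (sigma_a/sigma_f')^(1/b)
2Nf = (175/560)^(1/-0.052)
2Nf = 5.1811082e+09
Nf = 2.5906e+09


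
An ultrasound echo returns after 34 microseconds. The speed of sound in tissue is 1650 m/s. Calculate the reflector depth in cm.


depth = c * t / 2
t = 34 us = 3.4000e-05 s
depth = 1650 * 3.4000e-05 / 2
depth = 0.02805 m = 2.805 cm


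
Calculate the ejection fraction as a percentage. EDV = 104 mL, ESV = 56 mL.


SV = EDV - ESV = 104 - 56 = 48 mL
EF = SV/EDV * 100 = 48/104 * 100
EF = 46.15%


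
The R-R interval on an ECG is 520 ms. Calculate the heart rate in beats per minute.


HR = 60 / RR_interval(s)
RR = 520 ms = 0.52 s
HR = 60 / 0.52 = 115.4 bpm


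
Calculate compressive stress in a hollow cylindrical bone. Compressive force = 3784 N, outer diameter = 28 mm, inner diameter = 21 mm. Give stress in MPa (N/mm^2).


A = pi*(r_o^2 - r_i^2)
r_o = 14 mm, r_i = 10.5 mm
A = 269.392 mm^2
sigma = F/A = 3784 / 269.392
sigma = 14.05 MPa


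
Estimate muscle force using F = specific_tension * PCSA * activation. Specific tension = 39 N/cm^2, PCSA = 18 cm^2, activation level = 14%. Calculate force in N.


F = sigma * PCSA * activation
F = 39 * 18 * 0.14
F = 98.28 N


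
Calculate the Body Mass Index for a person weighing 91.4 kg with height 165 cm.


BMI = weight / height^2
height = 165 cm = 1.65 m
BMI = 91.4 / 1.65^2
BMI = 33.57 kg/m^2


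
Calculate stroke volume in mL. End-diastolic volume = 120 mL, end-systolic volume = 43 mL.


SV = EDV - ESV
SV = 120 - 43
SV = 77 mL


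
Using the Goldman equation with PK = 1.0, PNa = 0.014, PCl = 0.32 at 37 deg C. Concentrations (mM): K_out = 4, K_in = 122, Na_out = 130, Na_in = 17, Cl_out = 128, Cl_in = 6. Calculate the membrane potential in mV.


Vm = (RT/F)*ln((PK*Ko + PNa*Nao + PCl*Cli)/(PK*Ki + PNa*Nai + PCl*Clo))
Numer = 7.74, Denom = 163.198
Vm = -81.47 mV


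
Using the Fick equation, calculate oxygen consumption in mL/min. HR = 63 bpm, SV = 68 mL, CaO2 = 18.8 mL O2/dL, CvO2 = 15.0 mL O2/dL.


CO = HR*SV = 63*68/1000 = 4.284 L/min
a-v O2 diff = 18.8 - 15.0 = 3.8 mL/dL
VO2 = CO * (CaO2-CvO2) * 10 dL/L
VO2 = 4.284 * 3.8 * 10
VO2 = 162.8 mL/min


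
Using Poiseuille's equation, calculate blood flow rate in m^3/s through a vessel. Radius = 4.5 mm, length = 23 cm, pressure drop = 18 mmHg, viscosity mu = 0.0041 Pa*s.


Q = pi*r^4*dP / (8*mu*L)
r = 0.0045 m, L = 0.23 m
dP = 18 mmHg = 2399.796 Pa
Q = 4.0980e-04 m^3/s


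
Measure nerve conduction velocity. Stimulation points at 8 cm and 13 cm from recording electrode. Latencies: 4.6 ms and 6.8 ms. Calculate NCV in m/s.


Distance = (13 - 8) / 100 = 0.05 m
dt = (6.8 - 4.6) / 1000 = 0.0022 s
NCV = dist / dt = 22.73 m/s


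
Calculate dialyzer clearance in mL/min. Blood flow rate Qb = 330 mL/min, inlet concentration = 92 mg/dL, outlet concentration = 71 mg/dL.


K = Qb * (Cb_in - Cb_out) / Cb_in
K = 330 * (92 - 71) / 92
K = 75.33 mL/min


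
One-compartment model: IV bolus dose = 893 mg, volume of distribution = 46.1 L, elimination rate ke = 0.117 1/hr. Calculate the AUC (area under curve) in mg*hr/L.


C0 = Dose/Vd = 893/46.1 = 19.3709 mg/L
AUC = C0/ke = 19.3709/0.117
AUC = 165.6 mg*hr/L


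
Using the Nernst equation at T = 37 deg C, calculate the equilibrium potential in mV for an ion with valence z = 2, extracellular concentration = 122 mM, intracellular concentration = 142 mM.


E = (RT/(zF)) * ln(C_out/C_in)
T = 37 + 273.15 = 310.15 K
E = (8.314 * 310.15 / (2 * 96485)) * ln(122/142)
E = -2.029 mV


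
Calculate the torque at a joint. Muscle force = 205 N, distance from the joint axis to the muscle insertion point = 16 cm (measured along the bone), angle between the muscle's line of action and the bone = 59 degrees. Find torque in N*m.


Torque = F * d * sin(theta)   (moment arm = d*sin(theta))
d = 16 cm = 0.16 m
Torque = 205 * 0.16 * sin(59)
Torque = 28.12 N*m


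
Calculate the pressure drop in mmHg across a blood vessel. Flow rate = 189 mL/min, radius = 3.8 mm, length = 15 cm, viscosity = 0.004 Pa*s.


dP = 8*mu*L*Q / (pi*r^4)
Q = 189 mL/min = 3.15e-06 m^3/s
dP = 23.0817 Pa = 23.0817 / 133.322 mmHg = 0.1731 mmHg


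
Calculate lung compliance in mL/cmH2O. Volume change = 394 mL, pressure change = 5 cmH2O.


C = dV / dP
C = 394 / 5
C = 78.8 mL/cmH2O


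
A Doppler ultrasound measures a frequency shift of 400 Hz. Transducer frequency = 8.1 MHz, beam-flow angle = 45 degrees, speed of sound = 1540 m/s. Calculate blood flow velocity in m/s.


v = fd * c / (2 * f0 * cos(theta))
v = 400 * 1540 / (2 * 8.1000e+06 * cos(45))
v = 0.05378 m/s


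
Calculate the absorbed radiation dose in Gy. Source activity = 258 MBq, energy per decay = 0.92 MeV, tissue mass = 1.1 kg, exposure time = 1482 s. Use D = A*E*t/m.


A = 258 MBq = 2.5800e+08 Bq
E = 0.92 MeV = 1.47384e-13 J
D = A*E*t/m = 2.5800e+08*1.47384e-13*1482/1.1
D = 0.05123 Gy


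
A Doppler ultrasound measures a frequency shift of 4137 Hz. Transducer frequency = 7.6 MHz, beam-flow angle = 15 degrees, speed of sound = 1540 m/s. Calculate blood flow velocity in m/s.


v = fd * c / (2 * f0 * cos(theta))
v = 4137 * 1540 / (2 * 7.6000e+06 * cos(15))
v = 0.4339 m/s


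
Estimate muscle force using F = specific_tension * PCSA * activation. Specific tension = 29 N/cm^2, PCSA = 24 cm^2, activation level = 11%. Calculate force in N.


F = sigma * PCSA * activation
F = 29 * 24 * 0.11
F = 76.56 N


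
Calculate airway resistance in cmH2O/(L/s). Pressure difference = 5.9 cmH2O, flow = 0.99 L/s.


R = dP / flow
R = 5.9 / 0.99
R = 5.96 cmH2O/(L/s)


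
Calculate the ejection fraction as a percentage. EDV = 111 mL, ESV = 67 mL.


SV = EDV - ESV = 111 - 67 = 44 mL
EF = SV/EDV * 100 = 44/111 * 100
EF = 39.64%


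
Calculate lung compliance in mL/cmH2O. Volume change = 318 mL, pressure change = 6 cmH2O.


C = dV / dP
C = 318 / 6
C = 53 mL/cmH2O


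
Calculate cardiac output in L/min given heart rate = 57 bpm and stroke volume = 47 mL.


CO = HR * SV
CO = 57 * 47 / 1000
CO = 2.679 L/min


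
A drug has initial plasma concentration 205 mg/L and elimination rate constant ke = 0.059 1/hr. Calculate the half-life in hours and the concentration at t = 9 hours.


t_half = ln(2) / ke = 0.693147 / 0.059 = 11.75 hr
C(t) = C0 * exp(-ke*t) = 205 * exp(-0.059*9)
C(9) = 120.5 mg/L


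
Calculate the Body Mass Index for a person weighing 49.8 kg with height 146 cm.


BMI = weight / height^2
height = 146 cm = 1.46 m
BMI = 49.8 / 1.46^2
BMI = 23.36 kg/m^2


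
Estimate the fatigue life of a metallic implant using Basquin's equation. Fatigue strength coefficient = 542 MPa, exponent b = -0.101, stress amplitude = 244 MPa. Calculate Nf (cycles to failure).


sigma_a = sigma_f' * (2Nf)^b
2Nf = (sigma_a/sigma_f')^(1/b)
2Nf = (244/542)^(1/-0.101)
2Nf = 2702.5693
Nf = 1351


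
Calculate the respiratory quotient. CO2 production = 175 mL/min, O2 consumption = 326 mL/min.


RQ = VCO2 / VO2
RQ = 175 / 326
RQ = 0.5368


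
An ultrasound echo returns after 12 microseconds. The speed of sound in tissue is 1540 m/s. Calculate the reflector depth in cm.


depth = c * t / 2
t = 12 us = 1.2000e-05 s
depth = 1540 * 1.2000e-05 / 2
depth = 0.00924 m = 0.924 cm


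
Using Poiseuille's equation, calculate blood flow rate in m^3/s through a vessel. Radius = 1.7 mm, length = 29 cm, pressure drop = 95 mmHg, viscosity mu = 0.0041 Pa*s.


Q = pi*r^4*dP / (8*mu*L)
r = 0.0017 m, L = 0.29 m
dP = 95 mmHg = 12665.59 Pa
Q = 3.4938e-05 m^3/s


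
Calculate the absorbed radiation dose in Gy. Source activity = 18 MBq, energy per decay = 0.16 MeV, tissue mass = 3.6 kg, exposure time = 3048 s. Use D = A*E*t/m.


A = 18 MBq = 1.8000e+07 Bq
E = 0.16 MeV = 2.5632e-14 J
D = A*E*t/m = 1.8000e+07*2.5632e-14*3048/3.6
D = 3.9063e-04 Gy


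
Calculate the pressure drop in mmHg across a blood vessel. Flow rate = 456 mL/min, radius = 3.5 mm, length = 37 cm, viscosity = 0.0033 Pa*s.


dP = 8*mu*L*Q / (pi*r^4)
Q = 456 mL/min = 7.6e-06 m^3/s
dP = 157.47 Pa = 157.47 / 133.322 mmHg = 1.181 mmHg


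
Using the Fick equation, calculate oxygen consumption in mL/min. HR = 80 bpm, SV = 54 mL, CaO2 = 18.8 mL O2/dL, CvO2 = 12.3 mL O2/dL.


CO = HR*SV = 80*54/1000 = 4.32 L/min
a-v O2 diff = 18.8 - 12.3 = 6.5 mL/dL
VO2 = CO * (CaO2-CvO2) * 10 dL/L
VO2 = 4.32 * 6.5 * 10
VO2 = 280.8 mL/min


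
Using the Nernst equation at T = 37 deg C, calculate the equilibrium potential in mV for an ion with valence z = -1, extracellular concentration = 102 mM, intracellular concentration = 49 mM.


E = (RT/(zF)) * ln(C_out/C_in)
T = 37 + 273.15 = 310.15 K
E = (8.314 * 310.15 / (-1 * 96485)) * ln(102/49)
E = -19.59 mV


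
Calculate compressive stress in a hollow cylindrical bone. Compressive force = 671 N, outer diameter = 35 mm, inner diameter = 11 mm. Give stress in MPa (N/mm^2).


A = pi*(r_o^2 - r_i^2)
r_o = 17.5 mm, r_i = 5.5 mm
A = 867.08 mm^2
sigma = F/A = 671 / 867.08
sigma = 0.7739 MPa


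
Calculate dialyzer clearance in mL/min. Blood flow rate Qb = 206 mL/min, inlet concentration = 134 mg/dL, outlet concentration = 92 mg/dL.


K = Qb * (Cb_in - Cb_out) / Cb_in
K = 206 * (134 - 92) / 134
K = 64.57 mL/min


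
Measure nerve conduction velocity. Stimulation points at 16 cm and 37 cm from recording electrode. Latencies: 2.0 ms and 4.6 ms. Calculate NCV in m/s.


Distance = (37 - 16) / 100 = 0.21 m
dt = (4.6 - 2.0) / 1000 = 0.0026 s
NCV = dist / dt = 80.77 m/s


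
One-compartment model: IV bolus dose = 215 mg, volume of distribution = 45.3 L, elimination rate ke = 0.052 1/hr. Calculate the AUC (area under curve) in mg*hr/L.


C0 = Dose/Vd = 215/45.3 = 4.74614 mg/L
AUC = C0/ke = 4.74614/0.052
AUC = 91.27 mg*hr/L


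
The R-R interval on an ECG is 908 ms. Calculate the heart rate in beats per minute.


HR = 60 / RR_interval(s)
RR = 908 ms = 0.908 s
HR = 60 / 0.908 = 66.08 bpm


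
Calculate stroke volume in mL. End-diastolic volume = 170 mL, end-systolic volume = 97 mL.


SV = EDV - ESV
SV = 170 - 97
SV = 73 mL


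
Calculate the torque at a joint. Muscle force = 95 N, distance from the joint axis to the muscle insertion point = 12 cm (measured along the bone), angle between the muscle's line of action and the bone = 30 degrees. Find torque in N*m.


Torque = F * d * sin(theta)   (moment arm = d*sin(theta))
d = 12 cm = 0.12 m
Torque = 95 * 0.12 * sin(30)
Torque = 5.7 N*m


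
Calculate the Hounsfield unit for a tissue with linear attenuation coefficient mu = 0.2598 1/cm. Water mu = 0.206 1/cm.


HU = ((mu_tissue - mu_water) / mu_water) * 1000
HU = ((0.2598 - 0.206) / 0.206) * 1000
HU = 261.2


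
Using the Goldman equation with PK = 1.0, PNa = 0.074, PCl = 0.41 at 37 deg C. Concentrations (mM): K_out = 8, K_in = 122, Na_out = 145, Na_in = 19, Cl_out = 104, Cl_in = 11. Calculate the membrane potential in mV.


Vm = (RT/F)*ln((PK*Ko + PNa*Nao + PCl*Cli)/(PK*Ki + PNa*Nai + PCl*Clo))
Numer = 23.24, Denom = 166.046
Vm = -52.55 mV


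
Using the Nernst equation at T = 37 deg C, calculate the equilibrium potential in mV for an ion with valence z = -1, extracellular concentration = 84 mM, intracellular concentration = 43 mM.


E = (RT/(zF)) * ln(C_out/C_in)
T = 37 + 273.15 = 310.15 K
E = (8.314 * 310.15 / (-1 * 96485)) * ln(84/43)
E = -17.9 mV


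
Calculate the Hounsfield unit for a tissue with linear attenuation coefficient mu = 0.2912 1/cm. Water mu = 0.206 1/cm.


HU = ((mu_tissue - mu_water) / mu_water) * 1000
HU = ((0.2912 - 0.206) / 0.206) * 1000
HU = 413.6


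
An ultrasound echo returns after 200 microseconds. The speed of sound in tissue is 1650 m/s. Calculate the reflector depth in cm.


depth = c * t / 2
t = 200 us = 2.0000e-04 s
depth = 1650 * 2.0000e-04 / 2
depth = 0.165 m = 16.5 cm


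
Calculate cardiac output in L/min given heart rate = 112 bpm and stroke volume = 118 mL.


CO = HR * SV
CO = 112 * 118 / 1000
CO = 13.22 L/min


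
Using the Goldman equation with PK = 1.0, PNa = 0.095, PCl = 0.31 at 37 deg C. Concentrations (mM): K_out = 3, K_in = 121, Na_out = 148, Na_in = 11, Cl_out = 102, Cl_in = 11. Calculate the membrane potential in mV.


Vm = (RT/F)*ln((PK*Ko + PNa*Nao + PCl*Cli)/(PK*Ki + PNa*Nai + PCl*Clo))
Numer = 20.47, Denom = 153.665
Vm = -53.87 mV


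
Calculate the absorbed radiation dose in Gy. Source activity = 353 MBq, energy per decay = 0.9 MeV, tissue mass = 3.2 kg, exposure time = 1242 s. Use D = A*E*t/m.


A = 353 MBq = 3.5300e+08 Bq
E = 0.9 MeV = 1.4418e-13 J
D = A*E*t/m = 3.5300e+08*1.4418e-13*1242/3.2
D = 0.01975 Gy


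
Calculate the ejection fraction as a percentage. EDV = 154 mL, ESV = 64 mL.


SV = EDV - ESV = 154 - 64 = 90 mL
EF = SV/EDV * 100 = 90/154 * 100
EF = 58.44%


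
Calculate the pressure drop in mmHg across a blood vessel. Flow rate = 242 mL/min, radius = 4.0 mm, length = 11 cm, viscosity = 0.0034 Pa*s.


dP = 8*mu*L*Q / (pi*r^4)
Q = 242 mL/min = 4.03333e-06 m^3/s
dP = 15.005 Pa = 15.005 / 133.322 mmHg = 0.1125 mmHg


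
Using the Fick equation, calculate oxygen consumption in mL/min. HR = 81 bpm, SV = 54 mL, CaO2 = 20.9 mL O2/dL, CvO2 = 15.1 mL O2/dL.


CO = HR*SV = 81*54/1000 = 4.374 L/min
a-v O2 diff = 20.9 - 15.1 = 5.8 mL/dL
VO2 = CO * (CaO2-CvO2) * 10 dL/L
VO2 = 4.374 * 5.8 * 10
VO2 = 253.7 mL/min


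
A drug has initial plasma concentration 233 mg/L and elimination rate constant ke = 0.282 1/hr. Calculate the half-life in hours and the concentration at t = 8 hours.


t_half = ln(2) / ke = 0.693147 / 0.282 = 2.458 hr
C(t) = C0 * exp(-ke*t) = 233 * exp(-0.282*8)
C(8) = 24.41 mg/L


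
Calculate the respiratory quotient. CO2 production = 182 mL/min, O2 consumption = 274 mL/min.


RQ = VCO2 / VO2
RQ = 182 / 274
RQ = 0.6642


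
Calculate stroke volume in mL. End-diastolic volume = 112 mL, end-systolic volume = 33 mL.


SV = EDV - ESV
SV = 112 - 33
SV = 79 mL


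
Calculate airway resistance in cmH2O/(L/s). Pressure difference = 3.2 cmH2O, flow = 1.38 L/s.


R = dP / flow
R = 3.2 / 1.38
R = 2.319 cmH2O/(L/s)


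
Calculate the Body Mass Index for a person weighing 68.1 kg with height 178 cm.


BMI = weight / height^2
height = 178 cm = 1.78 m
BMI = 68.1 / 1.78^2
BMI = 21.49 kg/m^2


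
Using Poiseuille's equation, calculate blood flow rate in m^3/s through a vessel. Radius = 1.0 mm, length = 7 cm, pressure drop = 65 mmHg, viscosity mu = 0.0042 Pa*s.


Q = pi*r^4*dP / (8*mu*L)
r = 0.001 m, L = 0.07 m
dP = 65 mmHg = 8665.93 Pa
Q = 1.1575e-05 m^3/s


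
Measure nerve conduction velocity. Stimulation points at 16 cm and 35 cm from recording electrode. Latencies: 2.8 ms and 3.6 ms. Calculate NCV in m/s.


Distance = (35 - 16) / 100 = 0.19 m
dt = (3.6 - 2.8) / 1000 = 8.0000e-04 s
NCV = dist / dt = 237.5 m/s


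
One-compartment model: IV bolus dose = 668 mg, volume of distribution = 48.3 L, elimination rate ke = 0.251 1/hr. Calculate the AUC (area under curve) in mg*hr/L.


C0 = Dose/Vd = 668/48.3 = 13.8302 mg/L
AUC = C0/ke = 13.8302/0.251
AUC = 55.1 mg*hr/L


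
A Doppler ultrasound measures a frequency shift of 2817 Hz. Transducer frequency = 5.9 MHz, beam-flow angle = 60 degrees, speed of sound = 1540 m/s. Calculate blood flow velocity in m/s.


v = fd * c / (2 * f0 * cos(theta))
v = 2817 * 1540 / (2 * 5.9000e+06 * cos(60))
v = 0.7353 m/s


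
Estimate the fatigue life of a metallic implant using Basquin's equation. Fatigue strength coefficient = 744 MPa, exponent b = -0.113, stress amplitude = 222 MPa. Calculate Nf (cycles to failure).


sigma_a = sigma_f' * (2Nf)^b
2Nf = (sigma_a/sigma_f')^(1/b)
2Nf = (222/744)^(1/-0.113)
2Nf = 44459.468
Nf = 2.223e+04


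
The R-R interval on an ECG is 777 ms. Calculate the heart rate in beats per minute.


HR = 60 / RR_interval(s)
RR = 777 ms = 0.777 s
HR = 60 / 0.777 = 77.22 bpm


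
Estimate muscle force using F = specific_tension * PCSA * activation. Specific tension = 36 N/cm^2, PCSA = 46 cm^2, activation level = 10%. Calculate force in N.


F = sigma * PCSA * activation
F = 36 * 46 * 0.1
F = 165.6 N


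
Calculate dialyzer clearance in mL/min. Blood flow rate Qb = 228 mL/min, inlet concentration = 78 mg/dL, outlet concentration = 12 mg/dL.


K = Qb * (Cb_in - Cb_out) / Cb_in
K = 228 * (78 - 12) / 78
K = 192.9 mL/min


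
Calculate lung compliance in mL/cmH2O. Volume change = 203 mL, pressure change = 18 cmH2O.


C = dV / dP
C = 203 / 18
C = 11.28 mL/cmH2O


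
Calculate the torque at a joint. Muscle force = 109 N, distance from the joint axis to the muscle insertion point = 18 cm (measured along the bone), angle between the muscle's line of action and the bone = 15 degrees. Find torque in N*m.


Torque = F * d * sin(theta)   (moment arm = d*sin(theta))
d = 18 cm = 0.18 m
Torque = 109 * 0.18 * sin(15)
Torque = 5.078 N*m


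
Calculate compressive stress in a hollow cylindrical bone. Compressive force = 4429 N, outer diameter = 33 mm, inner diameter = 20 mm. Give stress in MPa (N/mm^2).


A = pi*(r_o^2 - r_i^2)
r_o = 16.5 mm, r_i = 10 mm
A = 541.139 mm^2
sigma = F/A = 4429 / 541.139
sigma = 8.185 MPa


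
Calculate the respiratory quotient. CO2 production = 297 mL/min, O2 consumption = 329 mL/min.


RQ = VCO2 / VO2
RQ = 297 / 329
RQ = 0.9027


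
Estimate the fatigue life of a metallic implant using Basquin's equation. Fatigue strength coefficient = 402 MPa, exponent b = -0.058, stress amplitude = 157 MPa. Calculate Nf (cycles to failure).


sigma_a = sigma_f' * (2Nf)^b
2Nf = (sigma_a/sigma_f')^(1/b)
2Nf = (157/402)^(1/-0.058)
2Nf = 10967569
Nf = 5.4838e+06


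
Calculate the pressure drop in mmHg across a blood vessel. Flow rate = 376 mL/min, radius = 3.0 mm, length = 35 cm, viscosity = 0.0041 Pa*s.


dP = 8*mu*L*Q / (pi*r^4)
Q = 376 mL/min = 6.26667e-06 m^3/s
dP = 282.712 Pa = 282.712 / 133.322 mmHg = 2.121 mmHg


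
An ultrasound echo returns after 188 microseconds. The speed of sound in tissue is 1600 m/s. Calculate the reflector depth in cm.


depth = c * t / 2
t = 188 us = 1.8800e-04 s
depth = 1600 * 1.8800e-04 / 2
depth = 0.1504 m = 15.04 cm


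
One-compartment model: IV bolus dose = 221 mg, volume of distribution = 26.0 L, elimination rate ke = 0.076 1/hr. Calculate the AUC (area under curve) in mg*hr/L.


C0 = Dose/Vd = 221/26.0 = 8.5 mg/L
AUC = C0/ke = 8.5/0.076
AUC = 111.8 mg*hr/L


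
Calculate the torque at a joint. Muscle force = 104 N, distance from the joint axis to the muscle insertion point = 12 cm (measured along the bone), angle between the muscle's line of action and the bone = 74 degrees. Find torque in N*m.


Torque = F * d * sin(theta)   (moment arm = d*sin(theta))
d = 12 cm = 0.12 m
Torque = 104 * 0.12 * sin(74)
Torque = 12 N*m


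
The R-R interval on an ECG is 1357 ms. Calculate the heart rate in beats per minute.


HR = 60 / RR_interval(s)
RR = 1357 ms = 1.357 s
HR = 60 / 1.357 = 44.22 bpm


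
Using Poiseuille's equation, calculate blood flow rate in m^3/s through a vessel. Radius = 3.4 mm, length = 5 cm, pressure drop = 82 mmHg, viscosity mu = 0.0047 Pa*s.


Q = pi*r^4*dP / (8*mu*L)
r = 0.0034 m, L = 0.05 m
dP = 82 mmHg = 10932.404 Pa
Q = 0.002441 m^3/s


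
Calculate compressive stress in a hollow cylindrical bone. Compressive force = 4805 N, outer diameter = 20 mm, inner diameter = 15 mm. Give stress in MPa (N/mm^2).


A = pi*(r_o^2 - r_i^2)
r_o = 10 mm, r_i = 7.5 mm
A = 137.445 mm^2
sigma = F/A = 4805 / 137.445
sigma = 34.96 MPa


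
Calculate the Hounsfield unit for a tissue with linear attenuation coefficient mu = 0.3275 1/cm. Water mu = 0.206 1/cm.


HU = ((mu_tissue - mu_water) / mu_water) * 1000
HU = ((0.3275 - 0.206) / 0.206) * 1000
HU = 589.8


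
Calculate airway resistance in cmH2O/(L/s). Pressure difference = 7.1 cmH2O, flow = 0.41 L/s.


R = dP / flow
R = 7.1 / 0.41
R = 17.32 cmH2O/(L/s)


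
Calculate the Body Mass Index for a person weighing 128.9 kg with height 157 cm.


BMI = weight / height^2
height = 157 cm = 1.57 m
BMI = 128.9 / 1.57^2
BMI = 52.29 kg/m^2


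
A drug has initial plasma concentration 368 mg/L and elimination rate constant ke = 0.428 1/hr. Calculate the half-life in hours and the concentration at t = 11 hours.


t_half = ln(2) / ke = 0.693147 / 0.428 = 1.62 hr
C(t) = C0 * exp(-ke*t) = 368 * exp(-0.428*11)
C(11) = 3.32 mg/L


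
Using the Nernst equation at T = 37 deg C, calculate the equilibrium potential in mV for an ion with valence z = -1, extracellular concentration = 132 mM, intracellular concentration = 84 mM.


E = (RT/(zF)) * ln(C_out/C_in)
T = 37 + 273.15 = 310.15 K
E = (8.314 * 310.15 / (-1 * 96485)) * ln(132/84)
E = -12.08 mV


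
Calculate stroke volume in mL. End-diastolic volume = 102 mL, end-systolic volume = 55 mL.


SV = EDV - ESV
SV = 102 - 55
SV = 47 mL


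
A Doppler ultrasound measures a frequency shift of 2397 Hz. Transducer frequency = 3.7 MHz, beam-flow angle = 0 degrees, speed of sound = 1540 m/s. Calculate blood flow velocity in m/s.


v = fd * c / (2 * f0 * cos(theta))
v = 2397 * 1540 / (2 * 3.7000e+06 * cos(0))
v = 0.4988 m/s


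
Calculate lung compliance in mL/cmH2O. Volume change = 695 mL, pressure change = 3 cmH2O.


C = dV / dP
C = 695 / 3
C = 231.7 mL/cmH2O


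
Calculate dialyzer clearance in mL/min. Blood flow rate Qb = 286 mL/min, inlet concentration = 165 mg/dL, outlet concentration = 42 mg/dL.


K = Qb * (Cb_in - Cb_out) / Cb_in
K = 286 * (165 - 42) / 165
K = 213.2 mL/min


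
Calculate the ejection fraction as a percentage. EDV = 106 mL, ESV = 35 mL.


SV = EDV - ESV = 106 - 35 = 71 mL
EF = SV/EDV * 100 = 71/106 * 100
EF = 66.98%


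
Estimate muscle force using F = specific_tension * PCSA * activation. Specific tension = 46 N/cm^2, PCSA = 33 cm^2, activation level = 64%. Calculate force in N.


F = sigma * PCSA * activation
F = 46 * 33 * 0.64
F = 971.5 N


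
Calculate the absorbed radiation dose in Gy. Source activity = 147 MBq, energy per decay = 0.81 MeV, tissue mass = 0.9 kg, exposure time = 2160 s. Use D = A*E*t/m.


A = 147 MBq = 1.4700e+08 Bq
E = 0.81 MeV = 1.29762e-13 J
D = A*E*t/m = 1.4700e+08*1.29762e-13*2160/0.9
D = 0.04578 Gy


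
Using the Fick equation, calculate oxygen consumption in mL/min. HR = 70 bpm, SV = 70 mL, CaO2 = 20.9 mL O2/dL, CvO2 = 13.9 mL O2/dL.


CO = HR*SV = 70*70/1000 = 4.9 L/min
a-v O2 diff = 20.9 - 13.9 = 7 mL/dL
VO2 = CO * (CaO2-CvO2) * 10 dL/L
VO2 = 4.9 * 7 * 10
VO2 = 343 mL/min


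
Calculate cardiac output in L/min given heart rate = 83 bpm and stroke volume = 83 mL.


CO = HR * SV
CO = 83 * 83 / 1000
CO = 6.889 L/min


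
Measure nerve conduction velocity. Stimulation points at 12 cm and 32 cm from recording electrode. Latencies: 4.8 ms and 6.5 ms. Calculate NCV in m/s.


Distance = (32 - 12) / 100 = 0.2 m
dt = (6.5 - 4.8) / 1000 = 0.0017 s
NCV = dist / dt = 117.6 m/s


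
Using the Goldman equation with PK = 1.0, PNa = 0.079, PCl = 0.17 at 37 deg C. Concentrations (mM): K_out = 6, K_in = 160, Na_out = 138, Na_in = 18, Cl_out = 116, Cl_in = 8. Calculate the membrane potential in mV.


Vm = (RT/F)*ln((PK*Ko + PNa*Nao + PCl*Cli)/(PK*Ki + PNa*Nai + PCl*Clo))
Numer = 18.262, Denom = 181.142
Vm = -61.32 mV


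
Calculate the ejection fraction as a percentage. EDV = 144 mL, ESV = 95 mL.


SV = EDV - ESV = 144 - 95 = 49 mL
EF = SV/EDV * 100 = 49/144 * 100
EF = 34.03%


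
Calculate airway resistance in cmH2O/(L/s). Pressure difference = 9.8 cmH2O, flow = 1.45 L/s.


R = dP / flow
R = 9.8 / 1.45
R = 6.759 cmH2O/(L/s)


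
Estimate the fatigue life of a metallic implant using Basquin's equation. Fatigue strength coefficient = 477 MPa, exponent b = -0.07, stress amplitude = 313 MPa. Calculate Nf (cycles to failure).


sigma_a = sigma_f' * (2Nf)^b
2Nf = (sigma_a/sigma_f')^(1/b)
2Nf = (313/477)^(1/-0.07)
2Nf = 411.06914
Nf = 205.5


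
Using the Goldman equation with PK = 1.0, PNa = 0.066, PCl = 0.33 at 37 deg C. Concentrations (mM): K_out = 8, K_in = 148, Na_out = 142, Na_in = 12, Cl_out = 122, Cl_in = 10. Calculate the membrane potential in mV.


Vm = (RT/F)*ln((PK*Ko + PNa*Nao + PCl*Cli)/(PK*Ki + PNa*Nai + PCl*Clo))
Numer = 20.672, Denom = 189.052
Vm = -59.15 mV


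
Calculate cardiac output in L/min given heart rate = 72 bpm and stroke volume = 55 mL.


CO = HR * SV
CO = 72 * 55 / 1000
CO = 3.96 L/min


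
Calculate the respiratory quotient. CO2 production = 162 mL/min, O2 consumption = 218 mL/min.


RQ = VCO2 / VO2
RQ = 162 / 218
RQ = 0.7431


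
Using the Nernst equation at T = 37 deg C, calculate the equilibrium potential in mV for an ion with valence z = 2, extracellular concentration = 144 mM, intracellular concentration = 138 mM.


E = (RT/(zF)) * ln(C_out/C_in)
T = 37 + 273.15 = 310.15 K
E = (8.314 * 310.15 / (2 * 96485)) * ln(144/138)
E = 0.5687 mV
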